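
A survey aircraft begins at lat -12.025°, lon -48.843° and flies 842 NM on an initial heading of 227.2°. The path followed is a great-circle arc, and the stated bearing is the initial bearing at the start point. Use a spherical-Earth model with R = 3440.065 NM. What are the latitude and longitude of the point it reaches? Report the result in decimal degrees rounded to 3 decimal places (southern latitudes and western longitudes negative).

latitude -21.295°, longitude -59.844°

Angular distance δ = d/R = 842 / 3440.065 = 0.244763 rad.
With φ₁ = -12.025° = -0.209876 rad and θ = 227.2° = 3.965388 rad:
Applying the spherical law of cosines for sides, sin φ₂ = sin φ₁ cos δ + cos φ₁ sin δ cos θ = -0.363162, so φ₂ = -21.295°.
Δλ = atan2( sin θ sin δ cos φ₁ , cos δ − sin φ₁ sin φ₂ ) = atan2(-0.173900, 0.894534) = -0.192008 rad = -11.001°.
λ₂ = -48.843° + -11.001° = -59.844°.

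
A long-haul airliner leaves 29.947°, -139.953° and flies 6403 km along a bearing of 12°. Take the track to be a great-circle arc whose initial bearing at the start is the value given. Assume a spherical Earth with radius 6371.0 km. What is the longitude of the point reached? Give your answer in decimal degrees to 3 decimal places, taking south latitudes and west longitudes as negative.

longitude -66.545°

δ = 6403/6371 = 1.005023 rad (57.5836°).
With φ₁ = 29.947° = 0.522674 rad and θ = 12° = 0.209440 rad:
sin φ₂ = sin φ₁ cos δ + cos φ₁ sin δ cos θ = (0.499199)(0.536069) + (0.866488)(0.844174)(0.978148) = 0.983087
φ₂ = asin(0.983087) = 1.386618 rad = 79.447°.
Then Δλ = atan2(0.152080, 0.045313) = 1.281216 rad, from sin θ sin δ cos φ₁ over cos δ − sin φ₁ sin φ₂.
λ₂ = λ₁ + Δλ = -66.545°.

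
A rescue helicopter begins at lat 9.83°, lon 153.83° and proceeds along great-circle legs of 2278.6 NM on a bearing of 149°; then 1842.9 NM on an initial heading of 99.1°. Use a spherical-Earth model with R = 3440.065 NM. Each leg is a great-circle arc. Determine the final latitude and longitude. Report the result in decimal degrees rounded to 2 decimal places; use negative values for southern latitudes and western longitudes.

Apply the spherical direct solution leg by leg, carrying full precision between legs.
Leg 1: from (9.83°, 153.83°), δ = 2278.6/3440.065 = 0.662371 rad, θ = 149° → φ = -22.63°, λ = 173.90°.
Leg 2: from (-22.63°, 173.90°), δ = 1842.9/3440.065 = 0.535717 rad, θ = 99.1° → φ = -23.92°, λ = -152.64°.

latitude -23.92°, longitude -152.64°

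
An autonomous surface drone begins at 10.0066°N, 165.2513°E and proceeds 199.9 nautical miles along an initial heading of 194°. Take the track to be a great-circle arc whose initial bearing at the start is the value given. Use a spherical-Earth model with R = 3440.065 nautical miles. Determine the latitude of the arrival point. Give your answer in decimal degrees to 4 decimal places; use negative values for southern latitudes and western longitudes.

latitude 6.7752°

Central angle δ = d/R = 0.058109 rad.
With φ₁ = 10.0066° = 0.174648 rad and θ = 194° = 3.385939 rad:
sin φ₂ = sin φ₁ cos δ + cos φ₁ sin δ cos θ = (0.173762)(0.998312) + (0.984788)(0.058077)(-0.970296) = 0.117974
φ₂ = asin(0.117974) = 0.118249 rad = 6.7752°.
Δλ = atan2( sin θ sin δ cos φ₁ , cos δ − sin φ₁ sin φ₂ ) = atan2(-0.013836, 0.977813) = -0.014149 rad = -0.8107°.
λ₂ = 165.2513° + -0.8107° = 164.4406°.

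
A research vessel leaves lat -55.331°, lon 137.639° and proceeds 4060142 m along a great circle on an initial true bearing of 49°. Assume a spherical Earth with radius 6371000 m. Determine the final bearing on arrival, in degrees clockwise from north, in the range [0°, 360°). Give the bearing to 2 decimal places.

δ = 4060142/6371000 = 0.637285 rad (36.5137°).
With φ₁ = -55.331° = -0.965708 rad and θ = 49° = 0.855211 rad:
Destination latitude: φ₂ = arcsin( sin φ₁ cos δ + cos φ₁ sin δ cos θ ) = arcsin(-0.438963) = -26.038°.
For the longitude increment, Δλ = atan2( sin θ sin δ cos φ₁, cos δ − sin φ₁ sin φ₂ ) = atan2(0.255443, 0.442688) = 29.986°.
λ₂ = λ₁ + Δλ = 167.625°.
The forward bearing on arrival equals the back-azimuth from the destination plus 180°.
Back-azimuth from P₂ (-26.04°, 167.63°) to P₁ (-55.33°, 137.64°), with Δλ' = λ₁ − λ₂ = -29.99°: atan2( sin Δλ' cos φ₁ , cos φ₂ sin φ₁ − sin φ₂ cos φ₁ cos Δλ' ) = 208.54°.
Final bearing = (208.54° + 180°) mod 360° = 28.54°.

final bearing 28.54°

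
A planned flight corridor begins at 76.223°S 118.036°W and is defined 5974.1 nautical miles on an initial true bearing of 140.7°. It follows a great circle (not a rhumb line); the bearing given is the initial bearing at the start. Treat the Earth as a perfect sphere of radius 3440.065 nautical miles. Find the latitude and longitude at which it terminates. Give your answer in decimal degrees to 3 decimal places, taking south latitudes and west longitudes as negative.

latitude -1.228°, longitude 23.294°

The arc subtends δ = 5974.1/3440.065 = 1.736624 rad at the centre.
Converting: φ₁ = -1.330342 rad, θ = 2.455678 rad.
Applying the spherical law of cosines for sides, sin φ₂ = sin φ₁ cos δ + cos φ₁ sin δ cos θ = -0.021437, so φ₂ = -1.228°.
Then Δλ = atan2(0.148766, -0.185889) = 2.466671 rad, from sin θ sin δ cos φ₁ over cos δ − sin φ₁ sin φ₂.
λ₂ = -118.036° + 141.330° = 23.294°.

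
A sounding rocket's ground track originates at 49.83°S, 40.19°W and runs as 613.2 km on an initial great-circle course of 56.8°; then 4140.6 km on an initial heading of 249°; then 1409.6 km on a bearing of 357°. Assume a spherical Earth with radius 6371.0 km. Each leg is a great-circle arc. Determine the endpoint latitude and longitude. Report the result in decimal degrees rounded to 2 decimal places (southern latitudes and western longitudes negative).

Apply the spherical direct solution leg by leg, carrying full precision between legs.
Leg 1: from (-49.83°, -40.19°), δ = 613.2/6371 = 0.096249 rad, θ = 56.8° → φ = -46.61°, λ = -33.47°.
Leg 2: from (-46.61°, -33.47°), δ = 4140.6/6371 = 0.649914 rad, θ = 249° → φ = -46.68°, λ = -88.89°.
Leg 3: from (-46.68°, -88.89°), δ = 1409.6/6371 = 0.221253 rad, θ = 357° → φ = -34.01°, λ = -89.69°.

latitude -34.01°, longitude -89.69°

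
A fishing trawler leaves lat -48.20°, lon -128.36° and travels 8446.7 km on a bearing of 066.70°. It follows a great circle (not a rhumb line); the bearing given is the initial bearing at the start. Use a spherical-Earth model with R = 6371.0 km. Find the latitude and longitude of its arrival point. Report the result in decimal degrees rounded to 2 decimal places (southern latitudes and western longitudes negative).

Angular distance δ = d/R = 8446.7 / 6371 = 1.325804 rad.
With φ₁ = -48.20° = -0.841249 rad and θ = 66.7° = 1.164135 rad:
Destination latitude: φ₂ = arcsin( sin φ₁ cos δ + cos φ₁ sin δ cos θ ) = arcsin(0.074957) = 4.30°.
For the longitude increment, Δλ = atan2( sin θ sin δ cos φ₁, cos δ − sin φ₁ sin φ₂ ) = atan2(0.593894, 0.298427) = 63.32°.
λ₂ = λ₁ + Δλ = -65.04°.

latitude 4.30°, longitude -65.04°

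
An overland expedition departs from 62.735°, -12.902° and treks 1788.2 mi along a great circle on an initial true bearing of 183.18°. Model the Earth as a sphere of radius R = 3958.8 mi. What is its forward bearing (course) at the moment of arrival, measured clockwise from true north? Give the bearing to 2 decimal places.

Central angle δ = d/R = 0.451703 rad.
With φ₁ = 62.735° = 1.094932 rad and θ = 183.18° = 3.197094 rad:
Applying the spherical law of cosines for sides, sin φ₂ = sin φ₁ cos δ + cos φ₁ sin δ cos θ = 0.600091, so φ₂ = 36.876°.
Δλ = atan2( sin θ sin δ cos φ₁ , cos δ − sin φ₁ sin φ₂ ) = atan2(-0.011093, 0.366286) = -0.030275 rad = -1.735°.
Hence λ₂ = -12.902° + -1.735° = -14.637°.
The forward bearing on arrival equals the back-azimuth from the destination plus 180°.
Back-azimuth from P₂ (36.88°, -14.64°) to P₁ (62.73°, -12.90°), with Δλ' = λ₁ − λ₂ = 1.73°: atan2( sin Δλ' cos φ₁ , cos φ₂ sin φ₁ − sin φ₂ cos φ₁ cos Δλ' ) = 1.82°.
Final bearing = (1.82° + 180°) mod 360° = 181.82°.

final bearing 181.82°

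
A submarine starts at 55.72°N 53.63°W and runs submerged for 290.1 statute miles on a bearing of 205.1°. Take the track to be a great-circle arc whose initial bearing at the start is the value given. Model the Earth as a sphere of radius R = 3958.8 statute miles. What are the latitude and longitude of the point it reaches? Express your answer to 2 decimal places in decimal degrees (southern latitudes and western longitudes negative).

δ = 290.1/3958.8 = 0.073280 rad (4.1986°).
With φ₁ = 55.72° = 0.972497 rad and θ = 205.1° = 3.579670 rad:
Destination latitude: φ₂ = arcsin( sin φ₁ cos δ + cos φ₁ sin δ cos θ ) = arcsin(0.786734) = 51.88°.
Then Δλ = atan2(-0.017493, 0.347242) = -0.050334 rad, from sin θ sin δ cos φ₁ over cos δ − sin φ₁ sin φ₂.
λ₂ = -53.63° + -2.88° = -56.51°.

latitude 51.88°, longitude -56.51°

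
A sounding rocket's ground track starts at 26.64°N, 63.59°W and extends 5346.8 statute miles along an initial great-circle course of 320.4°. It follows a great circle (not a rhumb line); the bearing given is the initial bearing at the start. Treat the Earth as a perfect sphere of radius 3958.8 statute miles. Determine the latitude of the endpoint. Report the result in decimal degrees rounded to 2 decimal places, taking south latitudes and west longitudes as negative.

Central angle δ = d/R = 1.350611 rad.
With φ₁ = 26.64° = 0.464956 rad and θ = 320.4° = 5.592035 rad:
sin φ₂ = sin φ₁ cos δ + cos φ₁ sin δ cos θ = (0.448383)(0.218410) + (0.893841)(0.975857)(0.770513) = 0.770020
φ₂ = asin(0.770020) = 0.878873 rad = 50.36°.
For the longitude increment, Δλ = atan2( sin θ sin δ cos φ₁, cos δ − sin φ₁ sin φ₂ ) = atan2(-0.556000, -0.126854) = -102.85°.
Hence λ₂ = -63.59° + -102.85° = -166.44°.

latitude 50.36°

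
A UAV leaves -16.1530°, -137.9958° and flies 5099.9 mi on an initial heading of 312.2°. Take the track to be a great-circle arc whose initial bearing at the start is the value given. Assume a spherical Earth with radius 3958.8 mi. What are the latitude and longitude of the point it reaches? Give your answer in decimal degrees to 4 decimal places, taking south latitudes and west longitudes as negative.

latitude 32.8235°, longitude 164.1612°

δ = 5099.9/3958.8 = 1.288244 rad (73.8109°).
Start latitude φ₁ = -0.281923 rad; initial bearing θ = 5.448918 rad.
sin φ₂ = sin φ₁ cos δ + cos φ₁ sin δ cos θ = (-0.278203)(0.278808) + (0.960522)(0.960347)(0.671721) = 0.542053
φ₂ = asin(0.542053) = 0.572878 rad = 32.8235°.
Δλ = atan2( sin θ sin δ cos φ₁ , cos δ − sin φ₁ sin φ₂ ) = atan2(-0.683344, 0.429609) = -1.009551 rad = -57.8430°.
λ₂ = -137.9958° + -57.8430° = -195.8388°, normalized to (−180°, 180°] → 164.1612°.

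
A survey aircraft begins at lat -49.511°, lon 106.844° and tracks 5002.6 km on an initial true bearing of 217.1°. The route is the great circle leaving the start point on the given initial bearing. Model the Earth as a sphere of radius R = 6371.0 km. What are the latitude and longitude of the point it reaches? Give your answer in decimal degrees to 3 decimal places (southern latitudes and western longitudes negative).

Central angle δ = d/R = 0.785214 rad.
With φ₁ = -49.511° = -0.864130 rad and θ = 217.1° = 3.789110 rad:
sin φ₂ = sin φ₁ cos δ + cos φ₁ sin δ cos θ = (-0.760531)(0.707237) + (0.649302)(0.706977)(-0.797584) = -0.903999
φ₂ = asin(-0.903999) = -1.129033 rad = -64.689°.
Δλ = atan2( sin θ sin δ cos φ₁ , cos δ − sin φ₁ sin φ₂ ) = atan2(-0.276897, 0.019718) = -1.499707 rad = -85.927°.
Hence λ₂ = 106.844° + -85.927° = 20.917°.

latitude -64.689°, longitude 20.917°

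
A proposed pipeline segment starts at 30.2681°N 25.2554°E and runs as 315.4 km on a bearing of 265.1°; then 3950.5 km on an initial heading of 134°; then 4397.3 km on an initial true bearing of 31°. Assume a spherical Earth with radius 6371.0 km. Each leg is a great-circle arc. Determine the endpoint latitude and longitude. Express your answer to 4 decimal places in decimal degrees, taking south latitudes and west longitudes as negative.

latitude 36.0788°, longitude 70.6815°

Apply the spherical direct solution leg by leg, carrying full precision between legs.
Leg 1: from (30.2681°, 25.2554°), δ = 315.4/6371 = 0.049506 rad, θ = 265.1° → φ = 29.9854°, λ = 21.9922°.
Leg 2: from (29.9854°, 21.9922°), δ = 3950.5/6371 = 0.620075 rad, θ = 134° → φ = 3.2735°, λ = 46.7440°.
Leg 3: from (3.2735°, 46.7440°), δ = 4397.3/6371 = 0.690206 rad, θ = 31° → φ = 36.0788°, λ = 70.6815°.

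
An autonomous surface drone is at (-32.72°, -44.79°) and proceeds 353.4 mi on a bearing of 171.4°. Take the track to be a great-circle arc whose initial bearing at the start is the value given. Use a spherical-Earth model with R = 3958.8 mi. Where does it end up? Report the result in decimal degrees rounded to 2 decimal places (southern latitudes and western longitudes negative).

δ = 353.4/3958.8 = 0.089269 rad (5.1148°).
With φ₁ = -32.72° = -0.571072 rad and θ = 171.4° = 2.991494 rad:
Applying the spherical law of cosines for sides, sin φ₂ = sin φ₁ cos δ + cos φ₁ sin δ cos θ = -0.612543, so φ₂ = -37.77°.
For the longitude increment, Δλ = atan2( sin θ sin δ cos φ₁, cos δ − sin φ₁ sin φ₂ ) = atan2(0.011216, 0.664918) = 0.97°.
λ₂ = λ₁ + Δλ = -43.82°.

latitude -37.77°, longitude -43.82°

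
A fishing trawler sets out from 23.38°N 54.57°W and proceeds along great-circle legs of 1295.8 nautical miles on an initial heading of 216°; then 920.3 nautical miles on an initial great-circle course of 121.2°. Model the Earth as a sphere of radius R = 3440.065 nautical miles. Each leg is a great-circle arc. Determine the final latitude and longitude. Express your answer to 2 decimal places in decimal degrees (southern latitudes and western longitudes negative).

Apply the spherical direct solution leg by leg, carrying full precision between legs.
Leg 1: from (23.38°, -54.57°), δ = 1295.8/3440.065 = 0.376679 rad, θ = 216° → φ = 5.50°, λ = -67.12°.
Leg 2: from (5.50°, -67.12°), δ = 920.3/3440.065 = 0.267524 rad, θ = 121.2° → φ = -2.51°, λ = -54.03°.

latitude -2.51°, longitude -54.03°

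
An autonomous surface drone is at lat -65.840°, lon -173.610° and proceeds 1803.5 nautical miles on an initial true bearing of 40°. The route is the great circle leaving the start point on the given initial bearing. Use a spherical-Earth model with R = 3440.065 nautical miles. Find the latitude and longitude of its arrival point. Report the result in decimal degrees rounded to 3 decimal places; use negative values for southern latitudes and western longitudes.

δ = 1803.5/3440.065 = 0.524263 rad (30.0381°).
With φ₁ = -65.840° = -1.149125 rad and θ = 40° = 0.698132 rad:
Applying the spherical law of cosines for sides, sin φ₂ = sin φ₁ cos δ + cos φ₁ sin δ cos θ = -0.632917, so φ₂ = -39.266°.
Δλ = atan2( sin θ sin δ cos φ₁ , cos δ − sin φ₁ sin φ₂ ) = atan2(0.131693, 0.288215) = 0.428600 rad = 24.557°.
Hence λ₂ = -173.610° + 24.557° = -149.053°.

latitude -39.266°, longitude -149.053°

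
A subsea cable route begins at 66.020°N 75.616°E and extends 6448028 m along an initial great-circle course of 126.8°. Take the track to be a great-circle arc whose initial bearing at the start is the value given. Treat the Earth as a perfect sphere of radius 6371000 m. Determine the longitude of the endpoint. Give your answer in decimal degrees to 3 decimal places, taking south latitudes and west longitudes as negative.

longitude 120.592°

The arc subtends δ = 6448028/6371000 = 1.012090 rad at the centre.
Start latitude φ₁ = 1.152266 rad; initial bearing θ = 2.213077 rad.
Destination latitude: φ₂ = arcsin( sin φ₁ cos δ + cos φ₁ sin δ cos θ ) = arcsin(0.277901) = 16.135°.
Then Δλ = atan2(0.275947, 0.276174) = 0.784986 rad, from sin θ sin δ cos φ₁ over cos δ − sin φ₁ sin φ₂.
Hence λ₂ = 75.616° + 44.976° = 120.592°.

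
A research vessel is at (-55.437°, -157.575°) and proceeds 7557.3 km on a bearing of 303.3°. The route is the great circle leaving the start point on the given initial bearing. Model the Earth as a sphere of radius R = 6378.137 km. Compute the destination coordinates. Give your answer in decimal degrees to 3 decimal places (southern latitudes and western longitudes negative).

The arc subtends δ = 7557.3/6378.137 = 1.184876 rad at the centre.
Converting: φ₁ = -0.967558 rad, θ = 5.293584 rad.
sin φ₂ = sin φ₁ cos δ + cos φ₁ sin δ cos θ = (-0.823503)(0.376412) + (0.567312)(0.926452)(0.549023) = -0.021417
φ₂ = asin(-0.021417) = -0.021419 rad = -1.227°.
For the longitude increment, Δλ = atan2( sin θ sin δ cos φ₁, cos δ − sin φ₁ sin φ₂ ) = atan2(-0.439290, 0.358775) = -50.761°.
λ₂ = -157.575° + -50.761° = -208.336°, normalized to (−180°, 180°] → 151.664°.

latitude -1.227°, longitude 151.664°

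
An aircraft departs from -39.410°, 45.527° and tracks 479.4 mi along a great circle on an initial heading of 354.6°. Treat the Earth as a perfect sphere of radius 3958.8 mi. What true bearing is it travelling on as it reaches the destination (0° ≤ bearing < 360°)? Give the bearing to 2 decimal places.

final bearing 355.05°

Central angle δ = d/R = 0.121097 rad.
Start latitude φ₁ = -0.687834 rad; initial bearing θ = 6.188938 rad.
Applying the spherical law of cosines for sides, sin φ₂ = sin φ₁ cos δ + cos φ₁ sin δ cos θ = -0.537296, so φ₂ = -32.500°.
Then Δλ = atan2(-0.008784, 0.651566) = -0.013480 rad, from sin θ sin δ cos φ₁ over cos δ − sin φ₁ sin φ₂.
Hence λ₂ = 45.527° + -0.772° = 44.755°.
The forward bearing on arrival equals the back-azimuth from the destination plus 180°.
Back-azimuth from P₂ (-32.50°, 44.75°) to P₁ (-39.41°, 45.53°), with Δλ' = λ₁ − λ₂ = 0.77°: atan2( sin Δλ' cos φ₁ , cos φ₂ sin φ₁ − sin φ₂ cos φ₁ cos Δλ' ) = 175.05°.
Final bearing = (175.05° + 180°) mod 360° = 355.05°.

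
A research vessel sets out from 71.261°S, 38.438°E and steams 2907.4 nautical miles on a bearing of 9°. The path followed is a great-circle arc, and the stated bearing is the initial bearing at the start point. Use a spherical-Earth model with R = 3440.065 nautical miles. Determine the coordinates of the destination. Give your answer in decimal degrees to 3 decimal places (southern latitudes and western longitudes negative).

latitude -23.021°, longitude 45.743°

Angular distance δ = d/R = 2907.4 / 3440.065 = 0.845158 rad.
Converting: φ₁ = -1.243739 rad, θ = 0.157080 rad.
Applying the spherical law of cosines for sides, sin φ₂ = sin φ₁ cos δ + cos φ₁ sin δ cos θ = -0.391069, so φ₂ = -23.021°.
For the longitude increment, Δλ = atan2( sin θ sin δ cos φ₁, cos δ − sin φ₁ sin φ₂ ) = atan2(0.037595, 0.293273) = 7.305°.
λ₂ = 38.438° + 7.305° = 45.743°.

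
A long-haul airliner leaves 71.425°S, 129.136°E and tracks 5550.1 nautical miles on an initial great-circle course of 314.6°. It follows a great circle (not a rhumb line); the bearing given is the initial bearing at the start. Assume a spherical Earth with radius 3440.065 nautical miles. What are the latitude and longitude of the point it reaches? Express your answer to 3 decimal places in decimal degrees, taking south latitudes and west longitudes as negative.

Angular distance δ = d/R = 5550.1 / 3440.065 = 1.613371 rad.
Converting: φ₁ = -1.246601 rad, θ = 5.490806 rad.
Applying the spherical law of cosines for sides, sin φ₂ = sin φ₁ cos δ + cos φ₁ sin δ cos θ = 0.263810, so φ₂ = 15.296°.
For the longitude increment, Δλ = atan2( sin θ sin δ cos φ₁, cos δ − sin φ₁ sin φ₂ ) = atan2(-0.226607, 0.207506) = -47.519°.
λ₂ = 129.136° + -47.519° = 81.617°.

latitude 15.296°, longitude 81.617°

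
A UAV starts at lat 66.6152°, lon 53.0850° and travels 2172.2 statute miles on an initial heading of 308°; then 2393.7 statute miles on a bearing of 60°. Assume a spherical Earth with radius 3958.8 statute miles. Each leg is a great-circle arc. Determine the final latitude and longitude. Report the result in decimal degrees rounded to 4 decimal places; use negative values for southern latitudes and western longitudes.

Apply the spherical direct solution leg by leg, carrying full precision between legs.
Leg 1: from (66.6152°, 53.0850°), δ = 2172.2/3958.8 = 0.548702 rad, θ = 308° → φ = 65.5847°, λ = -30.8184°.
Leg 2: from (65.5847°, -30.8184°), δ = 2393.7/3958.8 = 0.604653 rad, θ = 60° → φ = 60.0679°, λ = 49.8111°.

latitude 60.0679°, longitude 49.8111°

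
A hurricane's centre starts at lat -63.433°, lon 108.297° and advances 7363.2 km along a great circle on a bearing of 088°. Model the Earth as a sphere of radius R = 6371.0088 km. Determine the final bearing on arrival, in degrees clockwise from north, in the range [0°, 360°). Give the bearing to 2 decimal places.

Angular distance δ = d/R = 7363.2 / 6371.0088 = 1.155735 rad.
With φ₁ = -63.433° = -1.107115 rad and θ = 88° = 1.535890 rad:
sin φ₂ = sin φ₁ cos δ + cos φ₁ sin δ cos θ = (-0.894412)(0.403246) + (0.447244)(0.915092)(0.034899) = -0.346385
φ₂ = asin(-0.346385) = -0.353714 rad = -20.266°.
Δλ = atan2( sin θ sin δ cos φ₁ , cos δ − sin φ₁ sin φ₂ ) = atan2(0.409020, 0.093435) = 1.346213 rad = 77.132°.
λ₂ = 108.297° + 77.132° = 185.429°, normalized to (−180°, 180°] → -174.571°.
The forward bearing on arrival equals the back-azimuth from the destination plus 180°.
Back-azimuth from P₂ (-20.27°, -174.57°) to P₁ (-63.43°, 108.30°), with Δλ' = λ₁ − λ₂ = 282.87°: atan2( sin Δλ' cos φ₁ , cos φ₂ sin φ₁ − sin φ₂ cos φ₁ cos Δλ' ) = 208.46°.
Final bearing = (208.46° + 180°) mod 360° = 28.46°.

final bearing 28.46°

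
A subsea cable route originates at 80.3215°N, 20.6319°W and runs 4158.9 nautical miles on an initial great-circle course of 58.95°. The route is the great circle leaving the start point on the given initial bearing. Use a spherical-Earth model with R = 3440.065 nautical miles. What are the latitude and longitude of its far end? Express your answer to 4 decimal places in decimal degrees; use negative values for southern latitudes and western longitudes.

Angular distance δ = d/R = 4158.9 / 3440.065 = 1.208960 rad.
Converting: φ₁ = 1.401875 rad, θ = 1.028872 rad.
sin φ₂ = sin φ₁ cos δ + cos φ₁ sin δ cos θ = (0.985767)(0.353993) + (0.168119)(0.935248)(0.515786) = 0.430053
φ₂ = asin(0.430053) = 0.444551 rad = 25.4709°.
For the longitude increment, Δλ = atan2( sin θ sin δ cos φ₁, cos δ − sin φ₁ sin φ₂ ) = atan2(0.134705, -0.069939) = 117.4385°.
λ₂ = λ₁ + Δλ = 96.8066°.

latitude 25.4709°, longitude 96.8066°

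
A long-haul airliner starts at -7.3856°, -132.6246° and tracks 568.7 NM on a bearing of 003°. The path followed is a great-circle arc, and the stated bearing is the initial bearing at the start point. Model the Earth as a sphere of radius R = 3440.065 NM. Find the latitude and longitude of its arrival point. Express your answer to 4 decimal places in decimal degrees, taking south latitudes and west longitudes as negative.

latitude 2.0735°, longitude -132.1308°

δ = 568.7/3440.065 = 0.165317 rad (9.4719°).
Start latitude φ₁ = -0.128903 rad; initial bearing θ = 0.052360 rad.
sin φ₂ = sin φ₁ cos δ + cos φ₁ sin δ cos θ = (-0.128546)(0.986366) + (0.991704)(0.164565)(0.998630) = 0.036182
φ₂ = asin(0.036182) = 0.036190 rad = 2.0735°.
Δλ = atan2( sin θ sin δ cos φ₁ , cos δ − sin φ₁ sin φ₂ ) = atan2(0.008541, 0.991017) = 0.008618 rad = 0.4938°.
λ₂ = -132.6246° + 0.4938° = -132.1308°.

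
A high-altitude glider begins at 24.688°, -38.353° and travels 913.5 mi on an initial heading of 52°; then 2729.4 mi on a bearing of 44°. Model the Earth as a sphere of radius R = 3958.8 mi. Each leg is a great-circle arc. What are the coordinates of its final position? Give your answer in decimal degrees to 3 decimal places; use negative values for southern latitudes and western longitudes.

Apply the spherical direct solution leg by leg, carrying full precision between legs.
Leg 1: from (24.688°, -38.353°), δ = 913.5/3958.8 = 0.230752 rad, θ = 52° → φ = 32.313°, λ = -26.040°.
Leg 2: from (32.313°, -26.040°), δ = 2729.4/3958.8 = 0.689451 rad, θ = 44° → φ = 53.051°, λ = 21.277°.

latitude 53.051°, longitude 21.277°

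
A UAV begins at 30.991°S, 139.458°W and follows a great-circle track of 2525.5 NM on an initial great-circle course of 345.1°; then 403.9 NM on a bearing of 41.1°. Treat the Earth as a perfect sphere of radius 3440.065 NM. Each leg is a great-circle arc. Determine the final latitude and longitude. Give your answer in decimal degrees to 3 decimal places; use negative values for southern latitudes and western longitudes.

latitude 14.981°, longitude -144.958°

Apply the spherical direct solution leg by leg, carrying full precision between legs.
Leg 1: from (-30.991°, -139.458°), δ = 2525.5/3440.065 = 0.734143 rad, θ = 345.1° → φ = 9.947°, λ = -149.531°.
Leg 2: from (9.947°, -149.531°), δ = 403.9/3440.065 = 0.117411 rad, θ = 41.1° → φ = 14.981°, λ = -144.958°.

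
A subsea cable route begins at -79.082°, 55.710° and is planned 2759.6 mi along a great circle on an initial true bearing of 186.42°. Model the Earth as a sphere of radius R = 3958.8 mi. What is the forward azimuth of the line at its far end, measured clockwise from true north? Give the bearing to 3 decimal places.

Angular distance δ = d/R = 2759.6 / 3958.8 = 0.697080 rad.
Converting: φ₁ = -1.380241 rad, θ = 3.253643 rad.
sin φ₂ = sin φ₁ cos δ + cos φ₁ sin δ cos θ = (-0.981899)(0.766720) + (0.189404)(0.641982)(-0.993729) = -0.873673
φ₂ = asin(-0.873673) = -1.062702 rad = -60.888°.
Then Δλ = atan2(-0.013596, -0.091139) = -2.993505 rad, from sin θ sin δ cos φ₁ over cos δ − sin φ₁ sin φ₂.
λ₂ = λ₁ + Δλ = -115.805°.
The forward bearing on arrival equals the back-azimuth from the destination plus 180°.
Back-azimuth from P₂ (-60.888°, -115.805°) to P₁ (-79.082°, 55.710°), with Δλ' = λ₁ − λ₂ = 171.515°: atan2( sin Δλ' cos φ₁ , cos φ₂ sin φ₁ − sin φ₂ cos φ₁ cos Δλ' ) = 177.505°.
Final bearing = (177.505° + 180°) mod 360° = 357.505°.

final bearing 357.505°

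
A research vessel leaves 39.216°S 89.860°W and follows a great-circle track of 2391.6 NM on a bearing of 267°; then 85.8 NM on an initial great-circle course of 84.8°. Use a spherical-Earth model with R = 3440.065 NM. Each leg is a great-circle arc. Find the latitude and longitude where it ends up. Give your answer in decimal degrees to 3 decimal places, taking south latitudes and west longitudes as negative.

Apply the spherical direct solution leg by leg, carrying full precision between legs.
Leg 1: from (-39.216°, -89.860°), δ = 2391.6/3440.065 = 0.695219 rad, θ = 267° → φ = -30.763°, λ = -137.969°.
Leg 2: from (-30.763°, -137.969°), δ = 85.8/3440.065 = 0.024941 rad, θ = 84.8° → φ = -30.623°, λ = -136.316°.

latitude -30.623°, longitude -136.316°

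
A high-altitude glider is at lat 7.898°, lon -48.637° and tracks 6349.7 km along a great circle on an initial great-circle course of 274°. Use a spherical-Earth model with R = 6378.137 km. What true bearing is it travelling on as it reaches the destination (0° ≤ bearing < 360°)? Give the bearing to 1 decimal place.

final bearing 265.5°

Central angle δ = d/R = 0.995541 rad.
Converting: φ₁ = 0.137846 rad, θ = 4.782202 rad.
Destination latitude: φ₂ = arcsin( sin φ₁ cos δ + cos φ₁ sin δ cos θ ) = arcsin(0.132732) = 7.627°.
For the longitude increment, Δλ = atan2( sin θ sin δ cos φ₁, cos δ − sin φ₁ sin φ₂ ) = atan2(-0.829070, 0.525810) = -57.616°.
Hence λ₂ = -48.637° + -57.616° = -106.253°.
The forward bearing on arrival equals the back-azimuth from the destination plus 180°.
Back-azimuth from P₂ (7.6°, -106.3°) to P₁ (7.9°, -48.6°), with Δλ' = λ₁ − λ₂ = 57.6°: atan2( sin Δλ' cos φ₁ , cos φ₂ sin φ₁ − sin φ₂ cos φ₁ cos Δλ' ) = 85.5°.
Final bearing = (85.5° + 180°) mod 360° = 265.5°.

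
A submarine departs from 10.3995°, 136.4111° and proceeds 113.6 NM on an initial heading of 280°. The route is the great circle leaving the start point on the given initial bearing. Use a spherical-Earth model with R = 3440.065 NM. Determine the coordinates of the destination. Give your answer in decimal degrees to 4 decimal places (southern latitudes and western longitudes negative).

latitude 10.7224°, longitude 134.5147°

δ = 113.6/3440.065 = 0.033023 rad (1.8921°).
Start latitude φ₁ = 0.181506 rad; initial bearing θ = 4.886922 rad.
Applying the spherical law of cosines for sides, sin φ₂ = sin φ₁ cos δ + cos φ₁ sin δ cos θ = 0.186051, so φ₂ = 10.7224°.
For the longitude increment, Δλ = atan2( sin θ sin δ cos φ₁, cos δ − sin φ₁ sin φ₂ ) = atan2(-0.031981, 0.965871) = -1.8964°.
λ₂ = λ₁ + Δλ = 134.5147°.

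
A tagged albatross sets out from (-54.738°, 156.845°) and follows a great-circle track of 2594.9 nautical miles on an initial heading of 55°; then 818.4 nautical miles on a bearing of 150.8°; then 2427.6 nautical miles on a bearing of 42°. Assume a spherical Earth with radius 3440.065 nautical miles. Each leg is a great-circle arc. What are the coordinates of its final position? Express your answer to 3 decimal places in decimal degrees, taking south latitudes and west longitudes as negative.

latitude -0.872°, longitude -132.414°

Apply the spherical direct solution leg by leg, carrying full precision between legs.
Leg 1: from (-54.738°, 156.845°), δ = 2594.9/3440.065 = 0.754317 rad, θ = 55° → φ = -21.609°, λ = -166.045°.
Leg 2: from (-21.609°, -166.045°), δ = 818.4/3440.065 = 0.237902 rad, θ = 150.8° → φ = -33.309°, λ = -158.137°.
Leg 3: from (-33.309°, -158.137°), δ = 2427.6/3440.065 = 0.705684 rad, θ = 42° → φ = -0.872°, λ = -132.414°.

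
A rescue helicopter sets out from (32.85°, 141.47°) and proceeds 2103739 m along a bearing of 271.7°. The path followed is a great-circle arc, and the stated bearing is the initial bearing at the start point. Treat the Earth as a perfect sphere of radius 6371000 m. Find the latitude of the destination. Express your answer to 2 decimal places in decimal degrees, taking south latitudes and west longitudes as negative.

The arc subtends δ = 2103739/6371000 = 0.330205 rad at the centre.
Start latitude φ₁ = 0.573341 rad; initial bearing θ = 4.742060 rad.
Applying the spherical law of cosines for sides, sin φ₂ = sin φ₁ cos δ + cos φ₁ sin δ cos θ = 0.521217, so φ₂ = 31.41°.
Then Δλ = atan2(-0.272270, 0.663246) = -0.389535 rad, from sin θ sin δ cos φ₁ over cos δ − sin φ₁ sin φ₂.
λ₂ = λ₁ + Δλ = 119.15°.

latitude 31.41°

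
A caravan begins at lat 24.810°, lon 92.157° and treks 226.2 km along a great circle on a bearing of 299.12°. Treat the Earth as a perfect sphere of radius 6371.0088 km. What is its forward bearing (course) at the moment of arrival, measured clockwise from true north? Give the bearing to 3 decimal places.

final bearing 298.276°

The arc subtends δ = 226.2/6371.0088 = 0.035505 rad at the centre.
Converting: φ₁ = 0.433016 rad, θ = 5.220629 rad.
Destination latitude: φ₂ = arcsin( sin φ₁ cos δ + cos φ₁ sin δ cos θ ) = arcsin(0.435026) = 25.787°.
For the longitude increment, Δλ = atan2( sin θ sin δ cos φ₁, cos δ − sin φ₁ sin φ₂ ) = atan2(-0.028148, 0.816828) = -1.974°.
λ₂ = 92.157° + -1.974° = 90.183°.
The forward bearing on arrival equals the back-azimuth from the destination plus 180°.
Back-azimuth from P₂ (25.787°, 90.183°) to P₁ (24.810°, 92.157°), with Δλ' = λ₁ − λ₂ = 1.974°: atan2( sin Δλ' cos φ₁ , cos φ₂ sin φ₁ − sin φ₂ cos φ₁ cos Δλ' ) = 118.276°.
Final bearing = (118.276° + 180°) mod 360° = 298.276°.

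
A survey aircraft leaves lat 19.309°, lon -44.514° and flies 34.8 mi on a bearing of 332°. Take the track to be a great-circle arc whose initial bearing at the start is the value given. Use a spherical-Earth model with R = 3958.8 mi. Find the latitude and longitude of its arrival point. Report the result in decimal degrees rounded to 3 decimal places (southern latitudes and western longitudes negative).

Central angle δ = d/R = 0.008791 rad.
Converting: φ₁ = 0.337006 rad, θ = 5.794493 rad.
Applying the spherical law of cosines for sides, sin φ₂ = sin φ₁ cos δ + cos φ₁ sin δ cos θ = 0.337975, so φ₂ = 19.754°.
Then Δλ = atan2(-0.003895, 0.888206) = -0.004385 rad, from sin θ sin δ cos φ₁ over cos δ − sin φ₁ sin φ₂.
λ₂ = -44.514° + -0.251° = -44.765°.

latitude 19.754°, longitude -44.765°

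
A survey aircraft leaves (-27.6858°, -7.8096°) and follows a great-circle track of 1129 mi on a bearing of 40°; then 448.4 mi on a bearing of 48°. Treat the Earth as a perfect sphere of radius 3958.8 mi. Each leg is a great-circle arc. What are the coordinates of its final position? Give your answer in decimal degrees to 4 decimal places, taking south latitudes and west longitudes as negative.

latitude -10.3844°, longitude 7.8681°

Apply the spherical direct solution leg by leg, carrying full precision between legs.
Leg 1: from (-27.6858°, -7.8096°), δ = 1129/3958.8 = 0.285187 rad, θ = 40° → φ = -14.7744°, λ = 2.9695°.
Leg 2: from (-14.7744°, 2.9695°), δ = 448.4/3958.8 = 0.113267 rad, θ = 48° → φ = -10.3844°, λ = 7.8681°.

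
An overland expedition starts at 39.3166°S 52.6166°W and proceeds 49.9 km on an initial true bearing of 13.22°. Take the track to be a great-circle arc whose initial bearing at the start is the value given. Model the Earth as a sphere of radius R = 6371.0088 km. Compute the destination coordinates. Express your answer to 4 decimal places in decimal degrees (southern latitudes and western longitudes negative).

latitude -38.8797°, longitude -52.4848°

Angular distance δ = d/R = 49.9 / 6371.0088 = 0.007832 rad.
Start latitude φ₁ = -0.686204 rad; initial bearing θ = 0.230733 rad.
Destination latitude: φ₂ = arcsin( sin φ₁ cos δ + cos φ₁ sin δ cos θ ) = arcsin(-0.627687) = -38.8797°.
For the longitude increment, Δλ = atan2( sin θ sin δ cos φ₁, cos δ − sin φ₁ sin φ₂ ) = atan2(0.001386, 0.602264) = 0.1318°.
λ₂ = λ₁ + Δλ = -52.4848°.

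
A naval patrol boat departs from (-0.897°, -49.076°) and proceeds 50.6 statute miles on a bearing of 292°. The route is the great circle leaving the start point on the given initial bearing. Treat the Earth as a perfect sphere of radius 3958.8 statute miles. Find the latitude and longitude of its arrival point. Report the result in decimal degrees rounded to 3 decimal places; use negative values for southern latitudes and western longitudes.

latitude -0.623°, longitude -49.755°

δ = 50.6/3958.8 = 0.012782 rad (0.7323°).
Converting: φ₁ = -0.015656 rad, θ = 5.096361 rad.
Applying the spherical law of cosines for sides, sin φ₂ = sin φ₁ cos δ + cos φ₁ sin δ cos θ = -0.010866, so φ₂ = -0.623°.
For the longitude increment, Δλ = atan2( sin θ sin δ cos φ₁, cos δ − sin φ₁ sin φ₂ ) = atan2(-0.011849, 0.999748) = -0.679°.
Hence λ₂ = -49.076° + -0.679° = -49.755°.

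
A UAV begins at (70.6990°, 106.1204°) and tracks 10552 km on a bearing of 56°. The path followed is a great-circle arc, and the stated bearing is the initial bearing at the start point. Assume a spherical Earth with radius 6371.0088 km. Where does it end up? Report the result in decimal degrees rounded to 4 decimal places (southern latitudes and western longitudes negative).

The arc subtends δ = 10552/6371.0088 = 1.656253 rad at the centre.
With φ₁ = 70.6990° = 1.233930 rad and θ = 56° = 0.977384 rad:
sin φ₂ = sin φ₁ cos δ + cos φ₁ sin δ cos θ = (0.943795)(-0.085352) + (0.330531)(0.996351)(0.559193) = 0.103601
φ₂ = asin(0.103601) = 0.103787 rad = 5.9466°.
Then Δλ = atan2(0.273023, -0.183130) = 2.161622 rad, from sin θ sin δ cos φ₁ over cos δ − sin φ₁ sin φ₂.
λ₂ = 106.1204° + 123.8518° = 229.9722°, normalized to (−180°, 180°] → -130.0278°.

latitude 5.9466°, longitude -130.0278°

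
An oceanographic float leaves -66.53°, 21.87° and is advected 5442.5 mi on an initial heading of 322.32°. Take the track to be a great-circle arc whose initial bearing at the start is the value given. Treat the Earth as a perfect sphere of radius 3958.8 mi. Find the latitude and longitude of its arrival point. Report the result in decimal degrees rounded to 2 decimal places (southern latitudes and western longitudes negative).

Angular distance δ = d/R = 5442.5 / 3958.8 = 1.374785 rad.
With φ₁ = -66.53° = -1.161168 rad and θ = 322.32° = 5.625545 rad:
sin φ₂ = sin φ₁ cos δ + cos φ₁ sin δ cos θ = (-0.917269)(0.194758) + (0.398269)(0.980851)(0.791437) = 0.130523
φ₂ = asin(0.130523) = 0.130897 rad = 7.50°.
Δλ = atan2( sin θ sin δ cos φ₁ , cos δ − sin φ₁ sin φ₂ ) = atan2(-0.238781, 0.314483) = -0.649413 rad = -37.21°.
λ₂ = λ₁ + Δλ = -15.34°.

latitude 7.50°, longitude -15.34°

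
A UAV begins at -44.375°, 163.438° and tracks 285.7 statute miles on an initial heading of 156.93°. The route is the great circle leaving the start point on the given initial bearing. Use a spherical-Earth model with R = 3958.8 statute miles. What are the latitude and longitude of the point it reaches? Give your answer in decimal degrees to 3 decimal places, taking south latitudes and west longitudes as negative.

The arc subtends δ = 285.7/3958.8 = 0.072168 rad at the centre.
With φ₁ = -44.375° = -0.774490 rad and θ = 156.93° = 2.738945 rad:
Applying the spherical law of cosines for sides, sin φ₂ = sin φ₁ cos δ + cos φ₁ sin δ cos θ = -0.744949, so φ₂ = -48.155°.
Δλ = atan2( sin θ sin δ cos φ₁ , cos δ − sin φ₁ sin φ₂ ) = atan2(0.020196, 0.476416) = 0.042366 rad = 2.427°.
Hence λ₂ = 163.438° + 2.427° = 165.865°.

latitude -48.155°, longitude 165.865°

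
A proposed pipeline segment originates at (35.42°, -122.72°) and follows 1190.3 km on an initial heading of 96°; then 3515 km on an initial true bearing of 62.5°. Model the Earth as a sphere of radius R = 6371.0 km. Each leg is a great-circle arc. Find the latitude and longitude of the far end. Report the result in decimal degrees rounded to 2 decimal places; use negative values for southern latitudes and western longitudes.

latitude 42.30°, longitude -70.95°

Apply the spherical direct solution leg by leg, carrying full precision between legs.
Leg 1: from (35.42°, -122.72°), δ = 1190.3/6371 = 0.186831 rad, θ = 96° → φ = 33.62°, λ = -109.90°.
Leg 2: from (33.62°, -109.90°), δ = 3515/6371 = 0.551719 rad, θ = 62.5° → φ = 42.30°, λ = -70.95°.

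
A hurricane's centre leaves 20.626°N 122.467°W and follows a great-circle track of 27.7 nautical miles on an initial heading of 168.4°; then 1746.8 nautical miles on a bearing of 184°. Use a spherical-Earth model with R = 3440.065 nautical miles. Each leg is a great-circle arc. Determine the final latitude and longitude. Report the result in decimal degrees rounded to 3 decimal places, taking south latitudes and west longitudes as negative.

Apply the spherical direct solution leg by leg, carrying full precision between legs.
Leg 1: from (20.626°, -122.467°), δ = 27.7/3440.065 = 0.008052 rad, θ = 168.4° → φ = 20.174°, λ = -122.368°.
Leg 2: from (20.174°, -122.368°), δ = 1746.8/3440.065 = 0.507781 rad, θ = 184° → φ = -8.855°, λ = -124.335°.

latitude -8.855°, longitude -124.335°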